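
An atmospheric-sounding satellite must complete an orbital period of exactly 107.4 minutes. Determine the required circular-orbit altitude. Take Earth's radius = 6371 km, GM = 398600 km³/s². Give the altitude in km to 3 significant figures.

T = 107.4 min = 6444.0 s.
From T = 2π√(a³/μ): a = (μ T²/4π²)^(1/3) = (398600 × 6444.0² / 4π²)^(1/3) = 7485 km.
Altitude h = a − R = 7485 − 6371 = 1114 km.

1110 km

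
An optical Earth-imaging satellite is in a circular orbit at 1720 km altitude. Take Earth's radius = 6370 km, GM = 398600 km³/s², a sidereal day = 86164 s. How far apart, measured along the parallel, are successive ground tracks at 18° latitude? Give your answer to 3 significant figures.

3200 km

Semi-major axis a = 6370 + 1720 = 8090 km. Period T = 2π√(a³/μ) = 2π√(8090³/398600) = 7241.6 s = 120.69 min.
Node shift per orbit = (7241.6/86164) × 360° = 30.26°.
Equatorial spacing = 30.26 × 111.2 km/° = 3364 km.
At 18° latitude, spacing = 3364 × cos(18°) = 3199 km.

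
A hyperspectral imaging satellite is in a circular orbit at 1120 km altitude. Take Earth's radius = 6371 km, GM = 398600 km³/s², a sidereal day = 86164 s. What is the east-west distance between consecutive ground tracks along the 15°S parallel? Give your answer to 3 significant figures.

2900 km

Semi-major axis a = 6371 + 1120 = 7491 km. Period T = 2π√(a³/μ) = 2π√(7491³/398600) = 6452.4 s = 107.54 min.
Node shift per orbit = (6452.4/86164) × 360° = 26.96°.
Equatorial spacing = 26.96 × 111.2 km/° = 2998 km.
At 15° latitude, spacing = 2998 × cos(15°) = 2896 km.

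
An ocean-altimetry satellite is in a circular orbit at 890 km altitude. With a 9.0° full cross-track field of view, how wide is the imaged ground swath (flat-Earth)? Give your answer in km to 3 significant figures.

Half-angle = 9.0°/2 = 4.5°.
Swath width ≈ 2h·tan(θ/2) = 2 × 890 × tan(4.5°) = 140.1 km.

140 km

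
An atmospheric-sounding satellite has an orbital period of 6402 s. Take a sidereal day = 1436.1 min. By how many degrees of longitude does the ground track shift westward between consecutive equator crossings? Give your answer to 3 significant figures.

During one orbit Earth rotates (6402.0 / 86166) × 360° = 26.75°.

26.7°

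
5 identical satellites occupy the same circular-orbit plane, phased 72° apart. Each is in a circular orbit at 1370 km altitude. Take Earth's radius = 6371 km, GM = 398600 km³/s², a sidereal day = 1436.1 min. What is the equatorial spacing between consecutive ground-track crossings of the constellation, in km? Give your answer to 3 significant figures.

Semi-major axis a = 6371 + 1370 = 7741 km. Period T = 2π√(a³/μ) = 2π√(7741³/398600) = 6778.1 s = 112.97 min.
Single-satellite node shift = (6778.1/86166) × 360° = 28.32°.
With 5 satellites evenly phased, successive equator crossings are 28.32/5 = 5.664° apart.
That is 5.664 × 111.2 = 630 km at the equator.

630 km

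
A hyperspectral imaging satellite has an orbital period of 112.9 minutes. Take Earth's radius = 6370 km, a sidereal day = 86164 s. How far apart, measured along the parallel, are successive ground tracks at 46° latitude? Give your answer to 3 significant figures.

T = 112.9 min = 6774.0 s.
Node shift per orbit = (6774.0/86164) × 360° = 28.30°.
Equatorial spacing = 28.30 × 111.2 km/° = 3147 km.
At 46° latitude, spacing = 3147 × cos(46°) = 2186 km.

2190 km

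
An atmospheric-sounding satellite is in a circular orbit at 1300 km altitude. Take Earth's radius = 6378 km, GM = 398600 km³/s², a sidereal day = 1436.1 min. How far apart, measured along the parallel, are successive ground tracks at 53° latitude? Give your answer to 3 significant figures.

1870 km

Semi-major axis a = 6378 + 1300 = 7678 km. Period T = 2π√(a³/μ) = 2π√(7678³/398600) = 6695.5 s = 111.59 min.
Node shift per orbit = (6695.5/86166) × 360° = 27.97°.
Equatorial spacing = 27.97 × 111.3 km/° = 3114 km.
At 53° latitude, spacing = 3114 × cos(53°) = 1874 km.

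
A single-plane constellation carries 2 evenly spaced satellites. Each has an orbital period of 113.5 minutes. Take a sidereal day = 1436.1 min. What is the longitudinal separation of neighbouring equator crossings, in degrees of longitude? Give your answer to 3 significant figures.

T = 113.5 min = 6810.0 s.
Single-satellite node shift = (6810.0/86166) × 360° = 28.45°.
With 2 satellites evenly phased, successive equator crossings are 28.45/2 = 14.226° apart.

14.2°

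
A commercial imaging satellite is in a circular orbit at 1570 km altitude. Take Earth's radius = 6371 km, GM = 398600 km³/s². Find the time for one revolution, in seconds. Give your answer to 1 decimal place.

7042.5 seconds

Semi-major axis a = 6371 + 1570 = 7941 km. Period T = 2π√(a³/μ) = 2π√(7941³/398600) = 7042.5 s = 117.37 min.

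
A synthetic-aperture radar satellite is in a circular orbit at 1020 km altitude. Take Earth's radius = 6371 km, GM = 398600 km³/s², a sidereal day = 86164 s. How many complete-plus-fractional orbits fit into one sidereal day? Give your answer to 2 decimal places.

Semi-major axis a = 6371 + 1020 = 7391 km. Period T = 2π√(a³/μ) = 2π√(7391³/398600) = 6323.6 s = 105.39 min.
Orbits per sidereal day = 86164 / 6323.6 = 13.626.

13.63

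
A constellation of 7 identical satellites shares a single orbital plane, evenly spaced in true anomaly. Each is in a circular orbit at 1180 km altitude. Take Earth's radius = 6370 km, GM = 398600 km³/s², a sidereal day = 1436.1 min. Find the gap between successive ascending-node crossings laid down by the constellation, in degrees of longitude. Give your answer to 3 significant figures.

Semi-major axis a = 6370 + 1180 = 7550 km. Period T = 2π√(a³/μ) = 2π√(7550³/398600) = 6528.8 s = 108.81 min.
Single-satellite node shift = (6528.8/86166) × 360° = 27.28°.
With 7 satellites evenly phased, successive equator crossings are 27.28/7 = 3.897° apart.

3.90°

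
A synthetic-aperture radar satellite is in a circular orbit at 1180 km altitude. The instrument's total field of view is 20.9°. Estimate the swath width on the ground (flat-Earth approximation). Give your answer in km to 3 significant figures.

Half-angle = 20.9°/2 = 10.45°.
Swath width ≈ 2h·tan(θ/2) = 2 × 1180 × tan(10.45°) = 435.3 km.

435 km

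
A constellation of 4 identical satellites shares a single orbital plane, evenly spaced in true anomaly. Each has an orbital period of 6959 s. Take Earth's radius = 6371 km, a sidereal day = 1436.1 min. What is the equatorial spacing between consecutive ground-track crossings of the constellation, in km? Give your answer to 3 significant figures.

Single-satellite node shift = (6959.0/86166) × 360° = 29.07°.
With 4 satellites evenly phased, successive equator crossings are 29.07/4 = 7.269° apart.
That is 7.269 × 111.2 = 808 km at the equator.

808 km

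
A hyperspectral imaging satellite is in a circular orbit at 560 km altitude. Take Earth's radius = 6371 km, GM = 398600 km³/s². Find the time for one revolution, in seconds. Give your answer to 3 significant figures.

Semi-major axis a = 6371 + 560 = 6931 km. Period T = 2π√(a³/μ) = 2π√(6931³/398600) = 5742.6 s = 95.71 min.

5740 seconds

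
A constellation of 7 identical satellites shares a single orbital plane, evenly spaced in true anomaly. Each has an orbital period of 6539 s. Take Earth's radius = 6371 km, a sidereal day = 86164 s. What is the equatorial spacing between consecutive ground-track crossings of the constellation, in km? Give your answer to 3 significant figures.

Single-satellite node shift = (6539.0/86164) × 360° = 27.32°.
With 7 satellites evenly phased, successive equator crossings are 27.32/7 = 3.903° apart.
That is 3.903 × 111.2 = 434 km at the equator.

434 km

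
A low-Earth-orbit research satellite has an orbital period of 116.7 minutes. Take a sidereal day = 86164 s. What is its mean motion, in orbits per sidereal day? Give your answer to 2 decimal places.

T = 116.7 min = 7002.0 s.
Orbits per sidereal day = 86164 / 7002.0 = 12.306.

12.31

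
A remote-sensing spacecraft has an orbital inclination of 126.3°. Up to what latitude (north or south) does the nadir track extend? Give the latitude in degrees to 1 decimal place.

53.7°

Retrograde orbit: the ground track reaches ±(180° − i) = ±(180 − 126.3) = ±53.7°.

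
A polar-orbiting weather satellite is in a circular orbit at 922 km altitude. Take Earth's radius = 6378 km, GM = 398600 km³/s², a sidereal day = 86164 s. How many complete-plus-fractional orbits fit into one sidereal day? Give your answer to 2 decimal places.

Semi-major axis a = 6378 + 922 = 7300 km. Period T = 2π√(a³/μ) = 2π√(7300³/398600) = 6207.2 s = 103.45 min.
Orbits per sidereal day = 86164 / 6207.2 = 13.881.

13.88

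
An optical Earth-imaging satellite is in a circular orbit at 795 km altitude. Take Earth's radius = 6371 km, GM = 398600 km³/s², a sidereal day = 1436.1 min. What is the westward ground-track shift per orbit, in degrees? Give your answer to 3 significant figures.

Semi-major axis a = 6371 + 795 = 7166 km. Period T = 2π√(a³/μ) = 2π√(7166³/398600) = 6037.1 s = 100.62 min.
During one orbit Earth rotates (6037.1 / 86166) × 360° = 25.22°.

25.2°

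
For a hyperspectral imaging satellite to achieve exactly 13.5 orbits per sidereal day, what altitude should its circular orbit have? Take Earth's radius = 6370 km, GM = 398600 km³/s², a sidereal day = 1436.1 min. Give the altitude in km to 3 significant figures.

1070 km

Required period T = 86166 / 13.5 = 6382.7 s.
From T = 2π√(a³/μ): a = (μ T²/4π²)^(1/3) = (398600 × 6382.7² / 4π²)^(1/3) = 7437 km.
Altitude h = a − R = 7437 − 6370 = 1067 km.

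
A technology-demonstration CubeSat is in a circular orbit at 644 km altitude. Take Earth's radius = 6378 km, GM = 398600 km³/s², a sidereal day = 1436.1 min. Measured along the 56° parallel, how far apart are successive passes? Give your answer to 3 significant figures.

1520 km

Semi-major axis a = 6378 + 644 = 7022 km. Period T = 2π√(a³/μ) = 2π√(7022³/398600) = 5856.0 s = 97.60 min.
Node shift per orbit = (5856.0/86166) × 360° = 24.47°.
Equatorial spacing = 24.47 × 111.3 km/° = 2724 km.
At 56° latitude, spacing = 2724 × cos(56°) = 1523 km.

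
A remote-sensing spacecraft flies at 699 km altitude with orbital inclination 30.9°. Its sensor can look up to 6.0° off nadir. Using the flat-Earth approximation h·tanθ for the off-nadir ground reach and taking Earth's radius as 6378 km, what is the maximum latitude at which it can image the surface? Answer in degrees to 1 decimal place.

For a prograde orbit the ground track reaches latitude ±i = ±30.9°.
Sensor half-swath on the ground ≈ 699·tan(6.0°) = 73 km = 0.66° of latitude.
Maximum observable latitude ≈ 30.9 + 0.66 = 31.6°.

31.6°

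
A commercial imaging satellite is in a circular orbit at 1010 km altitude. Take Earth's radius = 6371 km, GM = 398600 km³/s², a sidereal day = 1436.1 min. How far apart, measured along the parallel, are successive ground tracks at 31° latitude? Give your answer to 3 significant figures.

Semi-major axis a = 6371 + 1010 = 7381 km. Period T = 2π√(a³/μ) = 2π√(7381³/398600) = 6310.8 s = 105.18 min.
Node shift per orbit = (6310.8/86166) × 360° = 26.37°.
Equatorial spacing = 26.37 × 111.2 km/° = 2932 km.
At 31° latitude, spacing = 2932 × cos(31°) = 2513 km.

2510 km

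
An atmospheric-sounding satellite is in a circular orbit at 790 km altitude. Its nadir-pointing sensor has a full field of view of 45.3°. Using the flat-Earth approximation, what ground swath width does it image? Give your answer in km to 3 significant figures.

Half-angle = 45.3°/2 = 22.65°.
Swath width ≈ 2h·tan(θ/2) = 2 × 790 × tan(22.65°) = 659.3 km.

659 km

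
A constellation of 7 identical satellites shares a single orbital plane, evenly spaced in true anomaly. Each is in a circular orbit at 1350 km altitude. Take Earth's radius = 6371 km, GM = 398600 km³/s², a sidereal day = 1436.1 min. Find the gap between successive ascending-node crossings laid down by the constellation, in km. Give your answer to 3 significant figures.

448 km

Semi-major axis a = 6371 + 1350 = 7721 km. Period T = 2π√(a³/μ) = 2π√(7721³/398600) = 6751.8 s = 112.53 min.
Single-satellite node shift = (6751.8/86166) × 360° = 28.21°.
With 7 satellites evenly phased, successive equator crossings are 28.21/7 = 4.030° apart.
That is 4.030 × 111.2 = 448 km at the equator.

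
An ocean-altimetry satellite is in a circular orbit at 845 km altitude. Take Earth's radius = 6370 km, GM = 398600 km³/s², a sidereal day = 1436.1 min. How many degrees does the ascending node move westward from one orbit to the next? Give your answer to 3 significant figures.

25.5°

Semi-major axis a = 6370 + 845 = 7215 km. Period T = 2π√(a³/μ) = 2π√(7215³/398600) = 6099.1 s = 101.65 min.
During one orbit Earth rotates (6099.1 / 86166) × 360° = 25.48°.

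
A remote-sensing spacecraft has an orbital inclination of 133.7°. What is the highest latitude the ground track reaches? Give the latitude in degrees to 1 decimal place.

46.3°

Retrograde orbit: the ground track reaches ±(180° − i) = ±(180 − 133.7) = ±46.3°.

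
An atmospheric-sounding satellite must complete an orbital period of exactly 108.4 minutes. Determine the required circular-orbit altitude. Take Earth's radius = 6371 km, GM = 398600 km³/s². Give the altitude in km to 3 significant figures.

1160 km

T = 108.4 min = 6504.0 s.
From T = 2π√(a³/μ): a = (μ T²/4π²)^(1/3) = (398600 × 6504.0² / 4π²)^(1/3) = 7531 km.
Altitude h = a − R = 7531 − 6371 = 1160 km.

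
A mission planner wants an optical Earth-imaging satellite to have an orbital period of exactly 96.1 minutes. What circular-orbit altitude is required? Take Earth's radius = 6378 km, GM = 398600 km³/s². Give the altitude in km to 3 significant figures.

572 km

T = 96.1 min = 5766.0 s.
From T = 2π√(a³/μ): a = (μ T²/4π²)^(1/3) = (398600 × 5766.0² / 4π²)^(1/3) = 6950 km.
Altitude h = a − R = 6950 − 6378 = 572 km.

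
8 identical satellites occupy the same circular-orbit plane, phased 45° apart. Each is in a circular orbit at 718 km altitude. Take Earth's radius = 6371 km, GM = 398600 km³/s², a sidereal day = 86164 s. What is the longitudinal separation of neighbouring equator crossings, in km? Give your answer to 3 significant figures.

345 km

Semi-major axis a = 6371 + 718 = 7089 km. Period T = 2π√(a³/μ) = 2π√(7089³/398600) = 5940.0 s = 99.00 min.
Single-satellite node shift = (5940.0/86164) × 360° = 24.82°.
With 8 satellites evenly phased, successive equator crossings are 24.82/8 = 3.102° apart.
That is 3.102 × 111.2 = 345 km at the equator.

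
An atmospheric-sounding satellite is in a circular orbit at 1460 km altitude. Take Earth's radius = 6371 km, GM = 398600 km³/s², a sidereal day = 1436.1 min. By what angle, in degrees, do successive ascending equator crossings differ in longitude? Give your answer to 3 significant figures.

Semi-major axis a = 6371 + 1460 = 7831 km. Period T = 2π√(a³/μ) = 2π√(7831³/398600) = 6896.6 s = 114.94 min.
During one orbit Earth rotates (6896.6 / 86166) × 360° = 28.81°.

28.8°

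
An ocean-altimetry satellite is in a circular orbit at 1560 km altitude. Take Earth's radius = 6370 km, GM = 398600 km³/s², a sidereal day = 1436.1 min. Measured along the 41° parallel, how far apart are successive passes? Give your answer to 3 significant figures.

2460 km

Semi-major axis a = 6370 + 1560 = 7930 km. Period T = 2π√(a³/μ) = 2π√(7930³/398600) = 7027.8 s = 117.13 min.
Node shift per orbit = (7027.8/86166) × 360° = 29.36°.
Equatorial spacing = 29.36 × 111.2 km/° = 3264 km.
At 41° latitude, spacing = 3264 × cos(41°) = 2464 km.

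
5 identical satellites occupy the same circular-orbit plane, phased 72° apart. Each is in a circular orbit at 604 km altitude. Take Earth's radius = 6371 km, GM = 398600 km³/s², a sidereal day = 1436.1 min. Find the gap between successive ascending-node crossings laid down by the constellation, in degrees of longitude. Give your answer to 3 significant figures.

Semi-major axis a = 6371 + 604 = 6975 km. Period T = 2π√(a³/μ) = 2π√(6975³/398600) = 5797.3 s = 96.62 min.
Single-satellite node shift = (5797.3/86166) × 360° = 24.22°.
With 5 satellites evenly phased, successive equator crossings are 24.22/5 = 4.844° apart.

4.84°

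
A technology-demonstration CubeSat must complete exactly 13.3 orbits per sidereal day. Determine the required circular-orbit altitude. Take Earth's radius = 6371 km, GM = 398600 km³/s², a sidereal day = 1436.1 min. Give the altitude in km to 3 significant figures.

1140 km

Required period T = 86166 / 13.3 = 6478.6 s.
From T = 2π√(a³/μ): a = (μ T²/4π²)^(1/3) = (398600 × 6478.6² / 4π²)^(1/3) = 7511 km.
Altitude h = a − R = 7511 − 6371 = 1140 km.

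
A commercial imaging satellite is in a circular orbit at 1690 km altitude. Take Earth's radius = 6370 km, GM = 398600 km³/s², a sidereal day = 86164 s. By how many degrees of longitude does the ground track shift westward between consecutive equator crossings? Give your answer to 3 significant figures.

Semi-major axis a = 6370 + 1690 = 8060 km. Period T = 2π√(a³/μ) = 2π√(8060³/398600) = 7201.3 s = 120.02 min.
During one orbit Earth rotates (7201.3 / 86164) × 360° = 30.09°.

30.1°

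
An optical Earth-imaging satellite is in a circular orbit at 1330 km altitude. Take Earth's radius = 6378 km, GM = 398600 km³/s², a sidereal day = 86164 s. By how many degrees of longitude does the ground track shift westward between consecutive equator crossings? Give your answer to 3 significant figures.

28.1°

Semi-major axis a = 6378 + 1330 = 7708 km. Period T = 2π√(a³/μ) = 2π√(7708³/398600) = 6734.8 s = 112.25 min.
During one orbit Earth rotates (6734.8 / 86164) × 360° = 28.14°.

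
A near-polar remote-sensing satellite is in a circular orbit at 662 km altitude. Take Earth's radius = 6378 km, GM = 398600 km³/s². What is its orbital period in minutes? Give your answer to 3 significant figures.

Semi-major axis a = 6378 + 662 = 7040 km. Period T = 2π√(a³/μ) = 2π√(7040³/398600) = 5878.5 s = 97.98 min.

98.0 min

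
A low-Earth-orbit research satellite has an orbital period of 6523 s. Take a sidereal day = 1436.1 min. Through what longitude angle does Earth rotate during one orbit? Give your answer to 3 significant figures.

During one orbit Earth rotates (6523.0 / 86166) × 360° = 27.25°.

27.3°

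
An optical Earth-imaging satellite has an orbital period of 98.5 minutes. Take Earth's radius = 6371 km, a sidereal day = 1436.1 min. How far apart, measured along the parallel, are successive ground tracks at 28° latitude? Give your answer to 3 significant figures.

2420 km

T = 98.5 min = 5910.0 s.
Node shift per orbit = (5910.0/86166) × 360° = 24.69°.
Equatorial spacing = 24.69 × 111.2 km/° = 2746 km.
At 28° latitude, spacing = 2746 × cos(28°) = 2424 km.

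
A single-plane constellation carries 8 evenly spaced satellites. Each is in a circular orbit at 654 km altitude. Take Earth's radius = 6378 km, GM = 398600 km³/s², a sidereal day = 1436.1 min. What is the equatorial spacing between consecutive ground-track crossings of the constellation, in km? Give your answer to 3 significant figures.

Semi-major axis a = 6378 + 654 = 7032 km. Period T = 2π√(a³/μ) = 2π√(7032³/398600) = 5868.5 s = 97.81 min.
Single-satellite node shift = (5868.5/86166) × 360° = 24.52°.
With 8 satellites evenly phased, successive equator crossings are 24.52/8 = 3.065° apart.
That is 3.065 × 111.3 = 341 km at the equator.

341 km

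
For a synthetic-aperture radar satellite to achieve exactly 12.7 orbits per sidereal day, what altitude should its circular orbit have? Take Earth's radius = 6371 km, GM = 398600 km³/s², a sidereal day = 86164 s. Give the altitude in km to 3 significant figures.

1370 km

Required period T = 86164 / 12.7 = 6784.6 s.
From T = 2π√(a³/μ): a = (μ T²/4π²)^(1/3) = (398600 × 6784.6² / 4π²)^(1/3) = 7746 km.
Altitude h = a − R = 7746 − 6371 = 1375 km.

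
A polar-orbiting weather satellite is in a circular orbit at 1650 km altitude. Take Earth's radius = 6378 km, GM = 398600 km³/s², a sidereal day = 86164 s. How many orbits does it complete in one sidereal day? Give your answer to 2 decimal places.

12.04

Semi-major axis a = 6378 + 1650 = 8028 km. Period T = 2π√(a³/μ) = 2π√(8028³/398600) = 7158.5 s = 119.31 min.
Orbits per sidereal day = 86164 / 7158.5 = 12.037.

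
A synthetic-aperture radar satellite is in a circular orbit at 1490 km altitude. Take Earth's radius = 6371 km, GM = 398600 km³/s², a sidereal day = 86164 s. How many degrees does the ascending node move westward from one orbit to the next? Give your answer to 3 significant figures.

Semi-major axis a = 6371 + 1490 = 7861 km. Period T = 2π√(a³/μ) = 2π√(7861³/398600) = 6936.3 s = 115.61 min.
During one orbit Earth rotates (6936.3 / 86164) × 360° = 28.98°.

29.0°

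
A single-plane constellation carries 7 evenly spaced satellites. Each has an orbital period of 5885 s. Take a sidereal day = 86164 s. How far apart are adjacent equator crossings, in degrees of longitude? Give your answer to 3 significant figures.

3.51°

Single-satellite node shift = (5885.0/86164) × 360° = 24.59°.
With 7 satellites evenly phased, successive equator crossings are 24.59/7 = 3.513° apart.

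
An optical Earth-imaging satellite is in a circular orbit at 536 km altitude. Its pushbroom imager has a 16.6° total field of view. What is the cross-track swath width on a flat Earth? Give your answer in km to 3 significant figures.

156 km

Half-angle = 16.6°/2 = 8.3°.
Swath width ≈ 2h·tan(θ/2) = 2 × 536 × tan(8.3°) = 156.4 km.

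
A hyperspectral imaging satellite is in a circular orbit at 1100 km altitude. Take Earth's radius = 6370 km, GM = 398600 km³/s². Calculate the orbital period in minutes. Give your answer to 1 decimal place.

Semi-major axis a = 6370 + 1100 = 7470 km. Period T = 2π√(a³/μ) = 2π√(7470³/398600) = 6425.3 s = 107.09 min.

107.1 min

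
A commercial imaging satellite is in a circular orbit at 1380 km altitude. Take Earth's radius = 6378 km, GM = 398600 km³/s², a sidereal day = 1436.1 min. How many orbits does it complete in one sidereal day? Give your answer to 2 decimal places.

12.67

Semi-major axis a = 6378 + 1380 = 7758 km. Period T = 2π√(a³/μ) = 2π√(7758³/398600) = 6800.4 s = 113.34 min.
Orbits per sidereal day = 86166 / 6800.4 = 12.671.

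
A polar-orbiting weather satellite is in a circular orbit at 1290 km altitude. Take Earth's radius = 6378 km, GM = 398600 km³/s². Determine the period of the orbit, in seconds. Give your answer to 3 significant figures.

Semi-major axis a = 6378 + 1290 = 7668 km. Period T = 2π√(a³/μ) = 2π√(7668³/398600) = 6682.4 s = 111.37 min.

6680 seconds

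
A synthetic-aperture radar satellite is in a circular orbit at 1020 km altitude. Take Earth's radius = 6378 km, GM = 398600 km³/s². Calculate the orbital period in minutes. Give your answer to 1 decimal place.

105.5 min

Semi-major axis a = 6378 + 1020 = 7398 km. Period T = 2π√(a³/μ) = 2π√(7398³/398600) = 6332.6 s = 105.54 min.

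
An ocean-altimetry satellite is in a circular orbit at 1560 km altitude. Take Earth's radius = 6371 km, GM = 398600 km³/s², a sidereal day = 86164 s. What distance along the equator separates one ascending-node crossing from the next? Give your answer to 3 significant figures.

3270 km

Semi-major axis a = 6371 + 1560 = 7931 km. Period T = 2π√(a³/μ) = 2π√(7931³/398600) = 7029.2 s = 117.15 min.
During one orbit Earth rotates (7029.2 / 86164) × 360° = 29.37°.
At the equator that is 29.37° × (2π·6371/360) km/° = 29.37 × 111.2 = 3266 km.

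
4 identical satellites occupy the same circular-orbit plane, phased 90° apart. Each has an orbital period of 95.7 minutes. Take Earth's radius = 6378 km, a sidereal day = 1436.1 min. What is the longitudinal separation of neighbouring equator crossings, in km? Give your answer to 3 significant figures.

T = 95.7 min = 5742.0 s.
Single-satellite node shift = (5742.0/86166) × 360° = 23.99°.
With 4 satellites evenly phased, successive equator crossings are 23.99/4 = 5.997° apart.
That is 5.997 × 111.3 = 668 km at the equator.

668 km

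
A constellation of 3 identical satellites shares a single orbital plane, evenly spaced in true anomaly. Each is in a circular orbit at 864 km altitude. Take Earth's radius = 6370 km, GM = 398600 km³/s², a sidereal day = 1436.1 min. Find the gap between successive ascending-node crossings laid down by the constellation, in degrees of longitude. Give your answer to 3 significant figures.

8.53°

Semi-major axis a = 6370 + 864 = 7234 km. Period T = 2π√(a³/μ) = 2π√(7234³/398600) = 6123.2 s = 102.05 min.
Single-satellite node shift = (6123.2/86166) × 360° = 25.58°.
With 3 satellites evenly phased, successive equator crossings are 25.58/3 = 8.528° apart.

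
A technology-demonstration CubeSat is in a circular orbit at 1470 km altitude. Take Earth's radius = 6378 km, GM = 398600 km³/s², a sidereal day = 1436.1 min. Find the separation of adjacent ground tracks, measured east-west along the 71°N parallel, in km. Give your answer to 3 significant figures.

1050 km

Semi-major axis a = 6378 + 1470 = 7848 km. Period T = 2π√(a³/μ) = 2π√(7848³/398600) = 6919.1 s = 115.32 min.
Node shift per orbit = (6919.1/86166) × 360° = 28.91°.
Equatorial spacing = 28.91 × 111.3 km/° = 3218 km.
At 71° latitude, spacing = 3218 × cos(71°) = 1048 km.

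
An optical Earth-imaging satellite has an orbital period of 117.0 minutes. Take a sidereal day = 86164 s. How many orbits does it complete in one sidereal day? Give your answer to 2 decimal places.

T = 117.0 min = 7020.0 s.
Orbits per sidereal day = 86164 / 7020.0 = 12.274.

12.27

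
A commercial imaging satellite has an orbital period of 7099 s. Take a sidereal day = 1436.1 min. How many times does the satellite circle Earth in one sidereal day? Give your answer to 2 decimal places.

12.14

Orbits per sidereal day = 86166 / 7099.0 = 12.138.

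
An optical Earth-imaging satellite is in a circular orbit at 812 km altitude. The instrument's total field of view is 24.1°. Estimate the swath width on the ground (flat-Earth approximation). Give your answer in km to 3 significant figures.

Half-angle = 24.1°/2 = 12.05°.
Swath width ≈ 2h·tan(θ/2) = 2 × 812 × tan(12.05°) = 346.7 km.

347 km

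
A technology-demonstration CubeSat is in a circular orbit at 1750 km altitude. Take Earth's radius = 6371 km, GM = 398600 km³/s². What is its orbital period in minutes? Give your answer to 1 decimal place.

Semi-major axis a = 6371 + 1750 = 8121 km. Period T = 2π√(a³/μ) = 2π√(8121³/398600) = 7283.3 s = 121.39 min.

121.4 min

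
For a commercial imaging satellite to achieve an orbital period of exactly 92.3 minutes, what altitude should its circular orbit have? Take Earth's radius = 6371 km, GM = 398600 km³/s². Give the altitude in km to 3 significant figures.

T = 92.3 min = 5538.0 s.
From T = 2π√(a³/μ): a = (μ T²/4π²)^(1/3) = (398600 × 5538.0² / 4π²)^(1/3) = 6765 km.
Altitude h = a − R = 6765 − 6371 = 394 km.

394 km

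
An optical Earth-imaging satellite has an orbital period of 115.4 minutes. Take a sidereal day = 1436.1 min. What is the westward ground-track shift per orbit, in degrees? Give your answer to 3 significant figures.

28.9°

T = 115.4 min = 6924.0 s.
During one orbit Earth rotates (6924.0 / 86166) × 360° = 28.93°.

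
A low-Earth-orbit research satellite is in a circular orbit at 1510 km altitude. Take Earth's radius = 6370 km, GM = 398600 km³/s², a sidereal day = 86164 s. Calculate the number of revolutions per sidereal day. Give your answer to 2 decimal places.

12.38

Semi-major axis a = 6370 + 1510 = 7880 km. Period T = 2π√(a³/μ) = 2π√(7880³/398600) = 6961.5 s = 116.02 min.
Orbits per sidereal day = 86164 / 6961.5 = 12.377.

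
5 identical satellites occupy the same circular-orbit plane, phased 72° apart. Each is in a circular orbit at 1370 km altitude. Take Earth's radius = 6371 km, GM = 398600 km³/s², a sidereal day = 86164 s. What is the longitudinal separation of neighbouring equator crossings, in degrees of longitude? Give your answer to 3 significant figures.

Semi-major axis a = 6371 + 1370 = 7741 km. Period T = 2π√(a³/μ) = 2π√(7741³/398600) = 6778.1 s = 112.97 min.
Single-satellite node shift = (6778.1/86164) × 360° = 28.32°.
With 5 satellites evenly phased, successive equator crossings are 28.32/5 = 5.664° apart.

5.66°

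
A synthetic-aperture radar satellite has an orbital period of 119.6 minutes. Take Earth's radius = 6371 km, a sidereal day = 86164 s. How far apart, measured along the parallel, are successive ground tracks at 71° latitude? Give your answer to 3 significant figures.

T = 119.6 min = 7176.0 s.
Node shift per orbit = (7176.0/86164) × 360° = 29.98°.
Equatorial spacing = 29.98 × 111.2 km/° = 3334 km.
At 71° latitude, spacing = 3334 × cos(71°) = 1085 km.

1090 km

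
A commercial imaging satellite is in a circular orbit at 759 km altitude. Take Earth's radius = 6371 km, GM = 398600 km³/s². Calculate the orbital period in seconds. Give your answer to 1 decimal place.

Semi-major axis a = 6371 + 759 = 7130 km. Period T = 2π√(a³/μ) = 2π√(7130³/398600) = 5991.6 s = 99.86 min.

5991.6 seconds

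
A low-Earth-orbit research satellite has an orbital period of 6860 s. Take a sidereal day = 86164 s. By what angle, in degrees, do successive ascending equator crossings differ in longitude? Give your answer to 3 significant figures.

During one orbit Earth rotates (6860.0 / 86164) × 360° = 28.66°.

28.7°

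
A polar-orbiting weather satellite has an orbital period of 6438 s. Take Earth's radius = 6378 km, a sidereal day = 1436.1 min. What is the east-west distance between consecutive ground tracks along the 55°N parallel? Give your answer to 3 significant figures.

Node shift per orbit = (6438.0/86166) × 360° = 26.90°.
Equatorial spacing = 26.90 × 111.3 km/° = 2994 km.
At 55° latitude, spacing = 2994 × cos(55°) = 1717 km.

1720 km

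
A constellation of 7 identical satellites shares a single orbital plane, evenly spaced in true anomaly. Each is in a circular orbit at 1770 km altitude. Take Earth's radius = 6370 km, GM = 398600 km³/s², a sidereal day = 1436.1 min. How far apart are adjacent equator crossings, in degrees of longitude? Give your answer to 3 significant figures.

Semi-major axis a = 6370 + 1770 = 8140 km. Period T = 2π√(a³/μ) = 2π√(8140³/398600) = 7308.8 s = 121.81 min.
Single-satellite node shift = (7308.8/86166) × 360° = 30.54°.
With 7 satellites evenly phased, successive equator crossings are 30.54/7 = 4.362° apart.

4.36°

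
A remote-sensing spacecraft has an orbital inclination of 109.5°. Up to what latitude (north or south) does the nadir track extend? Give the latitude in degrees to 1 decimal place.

Retrograde orbit: the ground track reaches ±(180° − i) = ±(180 − 109.5) = ±70.5°.

70.5°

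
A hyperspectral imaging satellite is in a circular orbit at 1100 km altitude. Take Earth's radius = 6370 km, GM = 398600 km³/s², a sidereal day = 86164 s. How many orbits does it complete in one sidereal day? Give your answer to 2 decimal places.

13.41

Semi-major axis a = 6370 + 1100 = 7470 km. Period T = 2π√(a³/μ) = 2π√(7470³/398600) = 6425.3 s = 107.09 min.
Orbits per sidereal day = 86164 / 6425.3 = 13.410.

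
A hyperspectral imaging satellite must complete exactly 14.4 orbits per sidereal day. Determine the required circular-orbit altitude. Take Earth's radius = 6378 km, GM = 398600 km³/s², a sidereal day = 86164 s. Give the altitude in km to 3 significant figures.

746 km

Required period T = 86164 / 14.4 = 5983.6 s.
From T = 2π√(a³/μ): a = (μ T²/4π²)^(1/3) = (398600 × 5983.6² / 4π²)^(1/3) = 7124 km.
Altitude h = a − R = 7124 − 6378 = 746 km.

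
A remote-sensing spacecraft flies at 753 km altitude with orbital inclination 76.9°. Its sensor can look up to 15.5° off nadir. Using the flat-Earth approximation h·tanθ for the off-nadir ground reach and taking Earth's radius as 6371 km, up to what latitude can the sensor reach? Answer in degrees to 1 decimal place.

78.8°

For a prograde orbit the ground track reaches latitude ±i = ±76.9°.
Sensor half-swath on the ground ≈ 753·tan(15.5°) = 209 km = 1.88° of latitude.
Maximum observable latitude ≈ 76.9 + 1.88 = 78.8°.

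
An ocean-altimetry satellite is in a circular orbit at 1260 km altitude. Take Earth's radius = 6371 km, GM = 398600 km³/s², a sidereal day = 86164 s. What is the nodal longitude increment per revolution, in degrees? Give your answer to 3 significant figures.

Semi-major axis a = 6371 + 1260 = 7631 km. Period T = 2π√(a³/μ) = 2π√(7631³/398600) = 6634.1 s = 110.57 min.
During one orbit Earth rotates (6634.1 / 86164) × 360° = 27.72°.

27.7°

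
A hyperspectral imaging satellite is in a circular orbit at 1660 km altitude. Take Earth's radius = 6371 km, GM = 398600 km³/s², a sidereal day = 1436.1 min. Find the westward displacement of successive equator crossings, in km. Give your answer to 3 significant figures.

3330 km

Semi-major axis a = 6371 + 1660 = 8031 km. Period T = 2π√(a³/μ) = 2π√(8031³/398600) = 7162.5 s = 119.38 min.
During one orbit Earth rotates (7162.5 / 86166) × 360° = 29.92°.
At the equator that is 29.92° × (2π·6371/360) km/° = 29.92 × 111.2 = 3327 km.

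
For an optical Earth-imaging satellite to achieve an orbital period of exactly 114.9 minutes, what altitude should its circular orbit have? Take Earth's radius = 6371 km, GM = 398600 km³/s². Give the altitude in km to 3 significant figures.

1460 km

T = 114.9 min = 6894.0 s.
From T = 2π√(a³/μ): a = (μ T²/4π²)^(1/3) = (398600 × 6894.0² / 4π²)^(1/3) = 7829 km.
Altitude h = a − R = 7829 − 6371 = 1458 km.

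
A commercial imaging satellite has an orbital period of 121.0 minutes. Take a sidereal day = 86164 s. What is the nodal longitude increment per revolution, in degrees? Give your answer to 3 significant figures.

30.3°

T = 121.0 min = 7260.0 s.
During one orbit Earth rotates (7260.0 / 86164) × 360° = 30.33°.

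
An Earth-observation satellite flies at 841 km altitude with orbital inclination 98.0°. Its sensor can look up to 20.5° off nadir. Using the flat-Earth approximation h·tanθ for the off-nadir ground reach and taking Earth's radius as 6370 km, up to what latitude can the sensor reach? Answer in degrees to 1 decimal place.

Retrograde orbit: the ground track reaches ±(180° − i) = ±(180 − 98.0) = ±82.0°.
Sensor half-swath on the ground ≈ 841·tan(20.5°) = 314 km = 2.83° of latitude.
Maximum observable latitude ≈ 82.0 + 2.83 = 84.8°.

84.8°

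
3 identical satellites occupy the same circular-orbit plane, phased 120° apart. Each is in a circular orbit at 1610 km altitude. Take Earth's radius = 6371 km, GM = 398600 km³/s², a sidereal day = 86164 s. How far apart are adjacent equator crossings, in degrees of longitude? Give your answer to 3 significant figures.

9.88°

Semi-major axis a = 6371 + 1610 = 7981 km. Period T = 2π√(a³/μ) = 2π√(7981³/398600) = 7095.7 s = 118.26 min.
Single-satellite node shift = (7095.7/86164) × 360° = 29.65°.
With 3 satellites evenly phased, successive equator crossings are 29.65/3 = 9.882° apart.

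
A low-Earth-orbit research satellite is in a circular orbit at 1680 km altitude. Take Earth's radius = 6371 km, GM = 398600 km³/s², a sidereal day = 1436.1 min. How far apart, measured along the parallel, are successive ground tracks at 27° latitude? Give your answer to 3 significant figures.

2980 km

Semi-major axis a = 6371 + 1680 = 8051 km. Period T = 2π√(a³/μ) = 2π√(8051³/398600) = 7189.3 s = 119.82 min.
Node shift per orbit = (7189.3/86166) × 360° = 30.04°.
Equatorial spacing = 30.04 × 111.2 km/° = 3340 km.
At 27° latitude, spacing = 3340 × cos(27°) = 2976 km.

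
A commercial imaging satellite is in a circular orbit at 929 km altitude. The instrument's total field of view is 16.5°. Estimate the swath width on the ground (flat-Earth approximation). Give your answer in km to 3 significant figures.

269 km

Half-angle = 16.5°/2 = 8.25°.
Swath width ≈ 2h·tan(θ/2) = 2 × 929 × tan(8.25°) = 269.4 km.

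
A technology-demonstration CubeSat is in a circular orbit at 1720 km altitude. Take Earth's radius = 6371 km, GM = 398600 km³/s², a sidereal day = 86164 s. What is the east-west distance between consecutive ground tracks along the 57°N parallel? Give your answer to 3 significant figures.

1830 km

Semi-major axis a = 6371 + 1720 = 8091 km. Period T = 2π√(a³/μ) = 2π√(8091³/398600) = 7242.9 s = 120.72 min.
Node shift per orbit = (7242.9/86164) × 360° = 30.26°.
Equatorial spacing = 30.26 × 111.2 km/° = 3365 km.
At 57° latitude, spacing = 3365 × cos(57°) = 1833 km.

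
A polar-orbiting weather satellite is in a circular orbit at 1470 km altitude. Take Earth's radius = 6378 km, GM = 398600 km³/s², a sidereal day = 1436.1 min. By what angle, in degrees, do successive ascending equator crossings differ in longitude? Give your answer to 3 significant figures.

28.9°

Semi-major axis a = 6378 + 1470 = 7848 km. Period T = 2π√(a³/μ) = 2π√(7848³/398600) = 6919.1 s = 115.32 min.
During one orbit Earth rotates (6919.1 / 86166) × 360° = 28.91°.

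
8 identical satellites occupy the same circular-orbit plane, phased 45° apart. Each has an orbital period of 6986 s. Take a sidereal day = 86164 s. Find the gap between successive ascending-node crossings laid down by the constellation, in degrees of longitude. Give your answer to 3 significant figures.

3.65°

Single-satellite node shift = (6986.0/86164) × 360° = 29.19°.
With 8 satellites evenly phased, successive equator crossings are 29.19/8 = 3.649° apart.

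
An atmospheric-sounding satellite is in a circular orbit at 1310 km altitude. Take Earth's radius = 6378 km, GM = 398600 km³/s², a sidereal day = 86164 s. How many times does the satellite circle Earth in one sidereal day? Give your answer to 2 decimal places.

12.84

Semi-major axis a = 6378 + 1310 = 7688 km. Period T = 2π√(a³/μ) = 2π√(7688³/398600) = 6708.6 s = 111.81 min.
Orbits per sidereal day = 86164 / 6708.6 = 12.844.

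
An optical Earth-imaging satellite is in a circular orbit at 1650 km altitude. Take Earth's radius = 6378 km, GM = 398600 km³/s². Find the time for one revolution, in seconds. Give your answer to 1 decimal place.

7158.5 seconds

Semi-major axis a = 6378 + 1650 = 8028 km. Period T = 2π√(a³/μ) = 2π√(8028³/398600) = 7158.5 s = 119.31 min.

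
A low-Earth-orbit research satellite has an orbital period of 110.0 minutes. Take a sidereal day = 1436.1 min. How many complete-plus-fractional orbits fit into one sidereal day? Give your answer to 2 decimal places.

T = 110.0 min = 6600.0 s.
Orbits per sidereal day = 86166 / 6600.0 = 13.055.

13.06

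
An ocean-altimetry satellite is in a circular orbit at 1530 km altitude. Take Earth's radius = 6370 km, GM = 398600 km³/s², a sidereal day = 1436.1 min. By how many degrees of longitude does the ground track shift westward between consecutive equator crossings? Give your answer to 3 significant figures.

Semi-major axis a = 6370 + 1530 = 7900 km. Period T = 2π√(a³/μ) = 2π√(7900³/398600) = 6988.0 s = 116.47 min.
During one orbit Earth rotates (6988.0 / 86166) × 360° = 29.20°.

29.2°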